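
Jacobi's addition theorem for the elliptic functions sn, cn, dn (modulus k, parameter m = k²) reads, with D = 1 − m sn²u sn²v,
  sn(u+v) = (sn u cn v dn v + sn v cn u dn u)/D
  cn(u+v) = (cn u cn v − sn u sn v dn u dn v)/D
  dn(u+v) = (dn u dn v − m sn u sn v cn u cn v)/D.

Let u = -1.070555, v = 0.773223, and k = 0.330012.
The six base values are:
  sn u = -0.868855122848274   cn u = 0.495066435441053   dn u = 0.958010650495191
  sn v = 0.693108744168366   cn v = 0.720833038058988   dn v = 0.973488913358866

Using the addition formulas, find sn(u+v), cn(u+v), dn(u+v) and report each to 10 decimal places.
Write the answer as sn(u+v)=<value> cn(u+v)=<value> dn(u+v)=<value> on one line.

sn(u+v)=-0.2925222957 cn(u+v)=0.9562587027 dn(u+v)=0.9953295064

m = k² = 0.108907920144
D = 1 − m·sn²u·sn²v = 0.960503650960495
sn(u+v) = (sn u·cn v·dn v + sn v·cn u·dn u)/D = -0.2809687329754715/0.960503650960495 = -0.2925222956669715
cn(u+v) = (cn u·cn v − sn u·sn v·dn u·dn v)/D = 0.9184899752303226/0.960503650960495 = 0.9562587027252222
dn(u+v) = (dn u·dn v − m·sn u·sn v·cn u·cn v)/D = 0.9560176247626577/0.960503650960495 = 0.9953295063549719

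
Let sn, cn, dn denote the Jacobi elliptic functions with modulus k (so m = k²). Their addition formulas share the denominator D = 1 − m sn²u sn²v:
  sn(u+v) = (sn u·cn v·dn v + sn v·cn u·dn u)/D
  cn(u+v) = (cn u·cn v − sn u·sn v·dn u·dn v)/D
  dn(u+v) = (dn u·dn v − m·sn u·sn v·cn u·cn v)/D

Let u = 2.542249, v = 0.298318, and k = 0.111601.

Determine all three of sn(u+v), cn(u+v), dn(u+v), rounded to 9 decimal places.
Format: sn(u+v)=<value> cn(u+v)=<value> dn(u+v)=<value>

sn u = 0.5718499519425709, cn u = -0.8203582342265356, dn u = 0.9979614881638892
sn v = 0.2938611702277454, cn v = 0.9558481116957757, dn v = 0.9994620927413311
m = k² = 0.012454783201
D = 1 − m·sn²u·sn²v = 0.9996482899667931
sn(u+v) = (sn u·cn v·dn v + sn v·cn u·dn u)/D = 0.3057276719664362/0.9996482899667931 = 0.3058352372878986
cn(u+v) = (cn u·cn v − sn u·sn v·dn u·dn v)/D = -0.9517495963894688/0.9996482899667931 = -0.9520844540444166
dn(u+v) = (dn u·dn v − m·sn u·sn v·cn u·cn v)/D = 0.9990658448788329/0.9996482899667931 = 0.9994173499881848

sn(u+v)=0.305835237 cn(u+v)=-0.952084454 dn(u+v)=0.999417350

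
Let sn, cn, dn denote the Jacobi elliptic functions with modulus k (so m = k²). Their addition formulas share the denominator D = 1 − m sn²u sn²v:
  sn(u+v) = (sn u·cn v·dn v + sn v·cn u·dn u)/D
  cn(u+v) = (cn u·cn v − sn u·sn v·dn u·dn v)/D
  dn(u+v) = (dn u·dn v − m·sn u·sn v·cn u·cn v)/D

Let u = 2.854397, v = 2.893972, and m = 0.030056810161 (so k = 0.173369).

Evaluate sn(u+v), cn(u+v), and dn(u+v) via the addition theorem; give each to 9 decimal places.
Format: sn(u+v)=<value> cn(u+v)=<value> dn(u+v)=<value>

sn u = 0.3060696386099856, cn u = -0.9520091261753497, dn u = 0.9985911672911698
sn v = 0.2682114134379739, cn v = -0.9633600768672139, dn v = 0.9989183111535768
m = k² = 0.030056810161
D = 1 − m·sn²u·sn²v = 0.9997974473639815
sn(u+v) = (sn u·cn v·dn v + sn v·cn u·dn u)/D = -0.5495163113178708/0.9997974473639815 = -0.54962763984515
cn(u+v) = (cn u·cn v − sn u·sn v·dn u·dn v)/D = 0.8352405398154081/0.9997974473639815 = 0.8354097542632897
dn(u+v) = (dn u·dn v − m·sn u·sn v·cn u·cn v)/D = 0.9952480774172251/0.9997974473639815 = 0.9954497083796813

sn(u+v)=-0.549627640 cn(u+v)=0.835409754 dn(u+v)=0.995449708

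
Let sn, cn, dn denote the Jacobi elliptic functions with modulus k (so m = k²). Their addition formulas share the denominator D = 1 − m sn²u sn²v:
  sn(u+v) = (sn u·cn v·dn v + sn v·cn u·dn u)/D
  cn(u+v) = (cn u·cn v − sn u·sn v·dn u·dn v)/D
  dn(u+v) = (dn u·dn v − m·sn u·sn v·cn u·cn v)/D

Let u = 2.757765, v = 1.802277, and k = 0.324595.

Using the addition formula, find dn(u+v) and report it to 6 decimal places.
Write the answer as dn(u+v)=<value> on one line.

sn u = 0.4529849044600452, cn u = -0.8915181862033571, dn u = 0.9891310469039423
sn v = 0.9843029807280911, cn v = -0.1764869460605942, dn v = 0.9475863344134723
m = k² = 0.105361914025
D = 1 − m·sn²u·sn²v = 0.9790536328720522
dn(u+v) = (dn u·dn v − m·sn u·sn v·cn u·cn v)/D = 0.9298954541485853/0.9790536328720522 = 0.9497901064119833

dn(u+v)=0.949790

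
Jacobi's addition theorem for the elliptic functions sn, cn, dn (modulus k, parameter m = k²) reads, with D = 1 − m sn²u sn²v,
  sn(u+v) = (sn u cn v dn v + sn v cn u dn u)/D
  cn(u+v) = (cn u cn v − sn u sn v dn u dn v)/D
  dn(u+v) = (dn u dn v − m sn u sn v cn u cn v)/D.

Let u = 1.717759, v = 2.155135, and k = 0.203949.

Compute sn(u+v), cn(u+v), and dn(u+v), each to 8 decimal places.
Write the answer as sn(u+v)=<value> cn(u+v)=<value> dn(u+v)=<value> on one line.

sn(u+v)=-0.64093048 cn(u+v)=-0.76759893 dn(u+v)=0.99141971

sn u = 0.9918813157958645, cn u = -0.12716703729766, dn u = 0.9793250023522871
sn v = 0.8489253763918269, cn v = -0.5285127295704381, dn v = 0.984897665988078
m = k² = 0.041595194601
D = 1 − m·sn²u·sn²v = 0.9705081775163217
sn(u+v) = (sn u·cn v·dn v + sn v·cn u·dn u)/D = -0.6220282762786057/0.9705081775163217 = -0.6409304843473558
cn(u+v) = (cn u·cn v − sn u·sn v·dn u·dn v)/D = -0.7449610366562259/0.9705081775163217 = -0.7675989279788396
dn(u+v) = (dn u·dn v − m·sn u·sn v·cn u·cn v)/D = 0.9621809311065598/0.9705081775163217 = 0.9914197050548584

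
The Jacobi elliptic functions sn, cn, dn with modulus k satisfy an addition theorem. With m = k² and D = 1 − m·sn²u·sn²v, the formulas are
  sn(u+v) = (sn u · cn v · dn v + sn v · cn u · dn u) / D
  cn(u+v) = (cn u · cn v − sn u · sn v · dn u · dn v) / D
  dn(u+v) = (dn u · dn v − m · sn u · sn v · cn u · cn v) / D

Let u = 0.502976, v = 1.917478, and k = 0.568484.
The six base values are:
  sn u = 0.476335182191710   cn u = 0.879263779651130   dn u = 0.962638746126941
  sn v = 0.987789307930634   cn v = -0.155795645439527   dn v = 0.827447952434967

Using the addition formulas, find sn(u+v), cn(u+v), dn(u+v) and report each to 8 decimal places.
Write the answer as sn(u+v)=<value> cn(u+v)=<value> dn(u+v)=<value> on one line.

m = k² = 0.323174058256
D = 1 − m·sn²u·sn²v = 0.9284531606206179
sn(u+v) = (sn u·cn v·dn v + sn v·cn u·dn u)/D = 0.7746723929110749/0.9284531606206179 = 0.8343688467744035
cn(u+v) = (cn u·cn v − sn u·sn v·dn u·dn v)/D = -0.5117694355154907/0.9284531606206179 = -0.5512065198565344
dn(u+v) = (dn u·dn v − m·sn u·sn v·cn u·cn v)/D = 0.8173633970979977/0.9284531606206179 = 0.8803496307251914

sn(u+v)=0.83436885 cn(u+v)=-0.55120652 dn(u+v)=0.88034963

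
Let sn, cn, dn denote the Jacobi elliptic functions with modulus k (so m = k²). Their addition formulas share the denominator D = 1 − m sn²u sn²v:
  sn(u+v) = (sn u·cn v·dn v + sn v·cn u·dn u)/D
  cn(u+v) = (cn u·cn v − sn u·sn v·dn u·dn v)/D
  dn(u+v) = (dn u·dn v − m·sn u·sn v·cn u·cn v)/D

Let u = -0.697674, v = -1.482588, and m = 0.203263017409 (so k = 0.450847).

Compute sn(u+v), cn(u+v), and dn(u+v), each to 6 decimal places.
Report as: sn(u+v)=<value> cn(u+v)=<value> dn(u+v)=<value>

sn u = -0.6344299171069276, cn u = 0.7729803880304448, dn u = 0.9582204168366204
sn v = -0.9872804906776674, cn v = 0.1589881527890188, dn v = 0.8954746837219315
m = k² = 0.203263017409
D = 1 − m·sn²u·sn²v = 0.9202543894780197
sn(u+v) = (sn u·cn v·dn v + sn v·cn u·dn u)/D = -0.821588134542679/0.9202543894780197 = -0.8927837171292327
cn(u+v) = (cn u·cn v − sn u·sn v·dn u·dn v)/D = -0.4145613085325781/0.9202543894780197 = -0.4504855540735022
dn(u+v) = (dn u·dn v − m·sn u·sn v·cn u·cn v)/D = 0.8424156747070385/0.9202543894780197 = 0.9154160896584994

sn(u+v)=-0.892784 cn(u+v)=-0.450486 dn(u+v)=0.915416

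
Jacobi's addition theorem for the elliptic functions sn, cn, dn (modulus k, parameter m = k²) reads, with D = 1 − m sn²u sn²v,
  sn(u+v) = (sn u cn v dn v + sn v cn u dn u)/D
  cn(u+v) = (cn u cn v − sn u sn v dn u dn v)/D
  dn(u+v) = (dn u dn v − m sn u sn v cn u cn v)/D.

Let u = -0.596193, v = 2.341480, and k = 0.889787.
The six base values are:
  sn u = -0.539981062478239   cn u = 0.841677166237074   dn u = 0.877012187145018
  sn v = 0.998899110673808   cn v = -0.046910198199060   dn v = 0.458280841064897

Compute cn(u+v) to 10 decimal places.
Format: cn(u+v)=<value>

cn(u+v)=0.2303695825

m = k² = 0.791720905369
D = 1 − m·sn²u·sn²v = 0.7696583763941514
cn(u+v) = (cn u·cn v − sn u·sn v·dn u·dn v)/D = 0.1773058788093805/0.7696583763941514 = 0.2303695824634019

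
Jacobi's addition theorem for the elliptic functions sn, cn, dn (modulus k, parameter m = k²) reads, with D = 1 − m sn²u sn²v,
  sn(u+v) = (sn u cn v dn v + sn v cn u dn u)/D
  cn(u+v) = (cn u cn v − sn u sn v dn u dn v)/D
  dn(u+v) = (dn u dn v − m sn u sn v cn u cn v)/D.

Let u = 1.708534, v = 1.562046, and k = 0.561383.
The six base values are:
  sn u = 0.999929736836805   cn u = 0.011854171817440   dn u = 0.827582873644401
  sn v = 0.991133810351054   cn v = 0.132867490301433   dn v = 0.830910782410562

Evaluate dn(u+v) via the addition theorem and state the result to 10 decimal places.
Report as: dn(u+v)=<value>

m = k² = 0.315150872689
D = 1 − m·sn²u·sn²v = 0.6904562319597133
dn(u+v) = (dn u·dn v − m·sn u·sn v·cn u·cn v)/D = 0.687155595199116/0.6904562319597133 = 0.9952196292714613

dn(u+v)=0.9952196293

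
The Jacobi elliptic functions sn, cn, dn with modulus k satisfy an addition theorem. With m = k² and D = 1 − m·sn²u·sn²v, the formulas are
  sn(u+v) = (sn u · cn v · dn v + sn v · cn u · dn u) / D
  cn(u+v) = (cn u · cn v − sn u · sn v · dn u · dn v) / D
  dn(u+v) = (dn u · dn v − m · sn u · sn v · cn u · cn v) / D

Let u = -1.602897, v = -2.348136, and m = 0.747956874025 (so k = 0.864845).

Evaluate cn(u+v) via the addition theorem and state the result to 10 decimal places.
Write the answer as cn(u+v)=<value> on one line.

sn u = -0.9592471864854568, cn u = 0.282568284171694, dn u = 0.558357967018466
sn v = -0.9951531374284857, cn v = -0.09833734319291649, dn v = 0.5091915585222512
m = k² = 0.747956874025
D = 1 − m·sn²u·sn²v = 0.3184190255387108
cn(u+v) = (cn u·cn v − sn u·sn v·dn u·dn v)/D = -0.2991898388903782/0.3184190255387108 = -0.9396104343457491

cn(u+v)=-0.9396104343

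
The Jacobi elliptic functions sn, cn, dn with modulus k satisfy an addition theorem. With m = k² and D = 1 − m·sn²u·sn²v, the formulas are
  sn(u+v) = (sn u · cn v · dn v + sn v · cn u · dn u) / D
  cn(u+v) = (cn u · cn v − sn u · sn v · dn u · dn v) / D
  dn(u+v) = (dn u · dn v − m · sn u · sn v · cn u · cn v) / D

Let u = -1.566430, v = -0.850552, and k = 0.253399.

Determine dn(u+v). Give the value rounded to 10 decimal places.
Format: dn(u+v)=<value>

dn(u+v)=0.9842368471

sn u = -0.9995637525923573, cn u = 0.02953480156501445, dn u = 0.9673907992067532
sn v = -0.7478798489820377, cn v = 0.6638341144341744, dn v = 0.9818784036925733
m = k² = 0.064211053201
D = 1 − m·sn²u·sn²v = 0.9641165282799736
dn(u+v) = (dn u·dn v − m·sn u·sn v·cn u·cn v)/D = 0.9489190120567945/0.9641165282799736 = 0.9842368471264649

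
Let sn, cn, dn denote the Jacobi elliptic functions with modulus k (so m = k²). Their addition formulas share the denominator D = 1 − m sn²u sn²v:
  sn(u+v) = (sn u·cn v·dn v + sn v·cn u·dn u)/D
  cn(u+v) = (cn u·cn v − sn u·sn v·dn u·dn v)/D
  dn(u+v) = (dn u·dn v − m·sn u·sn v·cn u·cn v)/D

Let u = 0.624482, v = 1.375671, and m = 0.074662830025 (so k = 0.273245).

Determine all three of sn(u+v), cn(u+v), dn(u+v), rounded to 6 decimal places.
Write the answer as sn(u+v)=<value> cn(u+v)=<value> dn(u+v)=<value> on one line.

sn u = 0.5824033504049282, cn u = 0.8128999553678881, dn u = 0.9872562186314706
sn v = 0.9764852512394713, cn v = 0.2155842158224638, dn v = 0.963746460971347
m = k² = 0.074662830025
D = 1 − m·sn²u·sn²v = 0.9758518673386358
sn(u+v) = (sn u·cn v·dn v + sn v·cn u·dn u)/D = 0.9046740820786424/0.9758518673386358 = 0.927060870976134
cn(u+v) = (cn u·cn v − sn u·sn v·dn u·dn v)/D = -0.3658574479267412/0.9758518673386358 = -0.3749108447417491
dn(u+v) = (dn u·dn v − m·sn u·sn v·cn u·cn v)/D = 0.9440233996854127/0.9758518673386358 = 0.9673839147943362

sn(u+v)=0.927061 cn(u+v)=-0.374911 dn(u+v)=0.967384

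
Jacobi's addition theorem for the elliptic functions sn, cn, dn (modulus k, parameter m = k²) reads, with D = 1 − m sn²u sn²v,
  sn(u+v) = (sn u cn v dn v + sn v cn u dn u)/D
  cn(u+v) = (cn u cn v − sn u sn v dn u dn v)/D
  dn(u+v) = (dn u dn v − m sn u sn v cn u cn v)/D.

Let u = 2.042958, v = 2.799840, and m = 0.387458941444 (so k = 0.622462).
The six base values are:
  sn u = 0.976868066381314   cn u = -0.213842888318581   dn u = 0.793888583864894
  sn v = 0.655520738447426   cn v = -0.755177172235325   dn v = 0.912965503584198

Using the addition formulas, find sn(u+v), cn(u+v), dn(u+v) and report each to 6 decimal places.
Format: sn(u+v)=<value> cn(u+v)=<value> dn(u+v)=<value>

sn(u+v)=-0.933028 cn(u+v)=-0.359803 dn(u+v)=0.814064

m = k² = 0.387458941444
D = 1 − m·sn²u·sn²v = 0.8411195778884344
sn(u+v) = (sn u·cn v·dn v + sn v·cn u·dn u)/D = -0.7847884489700297/0.8411195778884344 = -0.9330283940604265
cn(u+v) = (cn u·cn v − sn u·sn v·dn u·dn v)/D = -0.3026371336608134/0.8411195778884344 = -0.3598027457886077
dn(u+v) = (dn u·dn v − m·sn u·sn v·cn u·cn v)/D = 0.6847254409589906/0.8411195778884344 = 0.8140643244542481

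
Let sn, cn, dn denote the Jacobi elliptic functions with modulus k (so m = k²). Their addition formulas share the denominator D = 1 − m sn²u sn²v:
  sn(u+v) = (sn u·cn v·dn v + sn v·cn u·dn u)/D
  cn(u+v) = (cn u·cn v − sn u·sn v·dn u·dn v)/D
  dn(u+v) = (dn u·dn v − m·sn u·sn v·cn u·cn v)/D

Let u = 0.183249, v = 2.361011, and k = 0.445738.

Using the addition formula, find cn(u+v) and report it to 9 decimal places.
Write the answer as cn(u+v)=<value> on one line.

sn u = 0.1820261782477369, cn u = 0.9832936847313335, dn u = 0.9967030410290378
sn v = 0.8033131875034521, cn v = -0.5955568174263843, dn v = 0.9336958126527095
m = k² = 0.198682364644
D = 1 − m·sn²u·sn²v = 0.995751879618463
cn(u+v) = (cn u·cn v − sn u·sn v·dn u·dn v)/D = -0.721685891754198/0.995751879618463 = -0.7247647797870315

cn(u+v)=-0.724764780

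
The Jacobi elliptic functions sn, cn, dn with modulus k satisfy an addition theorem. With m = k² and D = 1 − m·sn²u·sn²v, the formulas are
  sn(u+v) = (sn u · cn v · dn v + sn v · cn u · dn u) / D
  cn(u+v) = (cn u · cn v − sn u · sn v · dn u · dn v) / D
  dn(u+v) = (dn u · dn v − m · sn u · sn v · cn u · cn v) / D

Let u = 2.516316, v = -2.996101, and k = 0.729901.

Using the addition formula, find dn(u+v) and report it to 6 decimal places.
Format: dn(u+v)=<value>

sn u = 0.9013200722237727, cn u = -0.4331536995184656, dn u = 0.7531276417915695
sn v = -0.6698434042937364, cn v = -0.7425023998103831, dn v = 0.8723289798095248
m = k² = 0.532755469801
D = 1 − m·sn²u·sn²v = 0.8058074459230669
dn(u+v) = (dn u·dn v − m·sn u·sn v·cn u·cn v)/D = 0.7604225997288478/0.8058074459230669 = 0.9436778024032405

dn(u+v)=0.943678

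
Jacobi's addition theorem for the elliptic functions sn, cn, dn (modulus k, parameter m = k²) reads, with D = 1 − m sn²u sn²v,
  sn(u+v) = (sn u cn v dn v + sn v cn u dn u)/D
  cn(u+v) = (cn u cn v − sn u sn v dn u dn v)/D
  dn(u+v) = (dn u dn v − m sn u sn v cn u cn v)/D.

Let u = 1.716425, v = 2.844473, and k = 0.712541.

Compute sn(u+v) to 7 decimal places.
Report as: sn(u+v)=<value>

sn(u+v)=-0.7148840

sn u = 0.99486523754547, cn u = 0.1012084933372464, dn u = 0.7053268217937188
sn v = 0.7368339319661887, cn v = -0.6760737805175157, dn v = 0.8510871831676893
m = k² = 0.507714676681
D = 1 − m·sn²u·sn²v = 0.7271729263787199
sn(u+v) = (sn u·cn v·dn v + sn v·cn u·dn u)/D = -0.5198442607300411/0.7271729263787199 = -0.7148839593339046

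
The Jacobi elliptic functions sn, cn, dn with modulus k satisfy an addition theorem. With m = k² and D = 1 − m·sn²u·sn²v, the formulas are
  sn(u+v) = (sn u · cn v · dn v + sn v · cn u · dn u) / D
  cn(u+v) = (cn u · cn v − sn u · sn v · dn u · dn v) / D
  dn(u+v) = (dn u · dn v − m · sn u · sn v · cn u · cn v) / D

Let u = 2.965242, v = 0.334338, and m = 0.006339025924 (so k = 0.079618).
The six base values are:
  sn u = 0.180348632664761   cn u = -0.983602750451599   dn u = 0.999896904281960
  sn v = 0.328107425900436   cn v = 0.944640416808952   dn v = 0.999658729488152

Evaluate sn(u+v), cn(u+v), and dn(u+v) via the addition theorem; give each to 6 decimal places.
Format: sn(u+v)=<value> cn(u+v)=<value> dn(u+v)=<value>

m = k² = 0.006339025924
D = 1 − m·sn²u·sn²v = 0.9999778037117941
sn(u+v) = (sn u·cn v·dn v + sn v·cn u·dn u)/D = -0.1523876276351249/0.9999778037117941 = -0.1523910101499062
cn(u+v) = (cn u·cn v − sn u·sn v·dn u·dn v)/D = -0.9882983450659027/0.9999778037117941 = -0.988320282107724
dn(u+v) = (dn u·dn v − m·sn u·sn v·cn u·cn v)/D = 0.9999041969737046/0.9999778037117941 = 0.9999263916280778

sn(u+v)=-0.152391 cn(u+v)=-0.988320 dn(u+v)=0.999926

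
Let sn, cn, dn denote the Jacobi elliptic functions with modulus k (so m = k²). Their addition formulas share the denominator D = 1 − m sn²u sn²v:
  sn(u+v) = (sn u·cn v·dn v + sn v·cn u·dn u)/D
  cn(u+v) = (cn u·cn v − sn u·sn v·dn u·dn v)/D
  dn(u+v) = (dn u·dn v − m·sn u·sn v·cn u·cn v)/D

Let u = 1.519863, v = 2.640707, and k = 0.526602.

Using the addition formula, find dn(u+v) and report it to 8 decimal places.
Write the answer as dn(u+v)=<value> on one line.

dn(u+v)=0.93469505

sn u = 0.9881511587398001, cn u = 0.1534838345924104, dn u = 0.8539455469342246
sn v = 0.6764574301016479, cn v = -0.7364817345055302, dn v = 0.9344006522610486
m = k² = 0.277309666404
D = 1 − m·sn²u·sn²v = 0.8760938908596919
dn(u+v) = (dn u·dn v − m·sn u·sn v·cn u·cn v)/D = 0.8188806269145927/0.8760938908596919 = 0.9346950543292147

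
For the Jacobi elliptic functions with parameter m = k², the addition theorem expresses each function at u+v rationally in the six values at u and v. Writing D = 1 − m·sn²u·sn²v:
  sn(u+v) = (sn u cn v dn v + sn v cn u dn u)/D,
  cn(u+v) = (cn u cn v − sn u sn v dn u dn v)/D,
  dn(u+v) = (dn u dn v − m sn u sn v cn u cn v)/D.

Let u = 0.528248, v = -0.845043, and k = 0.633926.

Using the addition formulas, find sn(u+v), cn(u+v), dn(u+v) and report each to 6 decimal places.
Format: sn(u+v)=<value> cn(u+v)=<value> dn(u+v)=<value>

sn(u+v)=-0.309542 cn(u+v)=0.950886 dn(u+v)=0.980558

sn u = 0.4959706121373595, cn u = 0.86833930689339, dn u = 0.9492877280226756
sn v = -0.724461403744325, cn v = 0.6893153664940324, dn v = 0.8883045190766044
m = k² = 0.401862173476
D = 1 − m·sn²u·sn²v = 0.9481176639117665
sn(u+v) = (sn u·cn v·dn v + sn v·cn u·dn u)/D = -0.2934826277756219/0.9481176639117665 = -0.3095424111863545
cn(u+v) = (cn u·cn v − sn u·sn v·dn u·dn v)/D = 0.9015514693102226/0.9481176639117665 = 0.9508856375384675
dn(u+v) = (dn u·dn v − m·sn u·sn v·cn u·cn v)/D = 0.9296848340566296/0.9481176639117665 = 0.9805584996918143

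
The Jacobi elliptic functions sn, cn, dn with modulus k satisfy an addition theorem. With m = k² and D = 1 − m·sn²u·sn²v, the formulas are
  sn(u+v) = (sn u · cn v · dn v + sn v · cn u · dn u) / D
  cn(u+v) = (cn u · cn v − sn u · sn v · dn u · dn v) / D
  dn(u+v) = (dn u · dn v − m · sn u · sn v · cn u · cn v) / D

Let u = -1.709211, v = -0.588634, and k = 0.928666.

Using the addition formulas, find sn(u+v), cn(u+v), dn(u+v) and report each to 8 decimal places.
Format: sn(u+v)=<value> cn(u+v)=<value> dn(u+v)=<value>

sn u = -0.9590958419813927, cn u = 0.2830815534329347, dn u = 0.4546313599519022
sn v = -0.5325237712987064, cn v = 0.8464150477170187, dn v = 0.8691567361421523
m = k² = 0.862420539556
D = 1 − m·sn²u·sn²v = 0.7750318144815863
sn(u+v) = (sn u·cn v·dn v + sn v·cn u·dn u)/D = -0.7741100992061836/0.7750318144815863 = -0.9988107387875178
cn(u+v) = (cn u·cn v − sn u·sn v·dn u·dn v)/D = 0.03778713756839164/0.7750318144815863 = 0.04875559539922527
dn(u+v) = (dn u·dn v − m·sn u·sn v·cn u·cn v)/D = 0.2896064060704481/0.7750318144815863 = 0.3736703457317606

sn(u+v)=-0.99881074 cn(u+v)=0.04875560 dn(u+v)=0.37367035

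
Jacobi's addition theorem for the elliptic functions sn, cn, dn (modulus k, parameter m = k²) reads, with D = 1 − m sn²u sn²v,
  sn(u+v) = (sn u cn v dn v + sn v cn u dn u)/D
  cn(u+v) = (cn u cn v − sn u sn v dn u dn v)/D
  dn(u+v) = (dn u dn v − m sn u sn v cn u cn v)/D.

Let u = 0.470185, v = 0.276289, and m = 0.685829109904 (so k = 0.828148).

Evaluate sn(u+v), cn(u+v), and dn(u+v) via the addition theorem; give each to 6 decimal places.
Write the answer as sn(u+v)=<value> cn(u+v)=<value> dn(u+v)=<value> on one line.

sn u = 0.4429518131139528, cn u = 0.8965454206335906, dn u = 0.930288128441212
sn v = 0.2705079209421354, cn v = 0.9627177492430289, dn v = 0.9745844107068147
m = k² = 0.685829109904
D = 1 − m·sn²u·sn²v = 0.9901533419733051
sn(u+v) = (sn u·cn v·dn v + sn v·cn u·dn u)/D = 0.6412153411329755/0.9901533419733051 = 0.6475919576810992
cn(u+v) = (cn u·cn v − sn u·sn v·dn u·dn v)/D = 0.7544842787736711/0.9901533419733051 = 0.7619873072084347
dn(u+v) = (dn u·dn v − m·sn u·sn v·cn u·cn v)/D = 0.8357153362828769/0.9901533419733051 = 0.8440261733777071

sn(u+v)=0.647592 cn(u+v)=0.761987 dn(u+v)=0.844026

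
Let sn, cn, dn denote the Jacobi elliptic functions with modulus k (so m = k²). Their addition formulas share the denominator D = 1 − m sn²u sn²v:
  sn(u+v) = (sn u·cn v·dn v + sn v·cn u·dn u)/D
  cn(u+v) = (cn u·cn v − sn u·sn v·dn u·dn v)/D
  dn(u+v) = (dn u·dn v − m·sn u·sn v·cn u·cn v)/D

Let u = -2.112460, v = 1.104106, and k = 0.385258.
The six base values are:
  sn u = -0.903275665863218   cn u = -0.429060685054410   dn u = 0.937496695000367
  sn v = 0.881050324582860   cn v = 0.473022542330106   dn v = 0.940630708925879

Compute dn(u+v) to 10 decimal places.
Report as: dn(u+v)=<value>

m = k² = 0.148423726564
D = 1 − m·sn²u·sn²v = 0.905996205671677
dn(u+v) = (dn u·dn v − m·sn u·sn v·cn u·cn v)/D = 0.857865041070453/0.905996205671677 = 0.9468748717710787

dn(u+v)=0.9468748718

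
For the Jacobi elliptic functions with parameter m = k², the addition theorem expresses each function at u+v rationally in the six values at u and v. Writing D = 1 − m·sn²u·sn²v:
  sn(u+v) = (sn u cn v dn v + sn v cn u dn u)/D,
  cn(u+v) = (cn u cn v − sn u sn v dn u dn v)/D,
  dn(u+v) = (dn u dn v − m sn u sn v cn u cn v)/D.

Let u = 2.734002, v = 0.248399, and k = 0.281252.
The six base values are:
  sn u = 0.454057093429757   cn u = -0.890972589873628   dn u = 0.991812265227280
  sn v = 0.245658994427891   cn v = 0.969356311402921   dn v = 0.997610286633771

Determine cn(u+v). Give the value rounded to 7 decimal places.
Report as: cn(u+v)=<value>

m = k² = 0.079102687504
D = 1 − m·sn²u·sn²v = 0.999015813263451
cn(u+v) = (cn u·cn v − sn u·sn v·dn u·dn v)/D = -0.9740354522497898/0.999015813263451 = -0.974995029425952

cn(u+v)=-0.9749950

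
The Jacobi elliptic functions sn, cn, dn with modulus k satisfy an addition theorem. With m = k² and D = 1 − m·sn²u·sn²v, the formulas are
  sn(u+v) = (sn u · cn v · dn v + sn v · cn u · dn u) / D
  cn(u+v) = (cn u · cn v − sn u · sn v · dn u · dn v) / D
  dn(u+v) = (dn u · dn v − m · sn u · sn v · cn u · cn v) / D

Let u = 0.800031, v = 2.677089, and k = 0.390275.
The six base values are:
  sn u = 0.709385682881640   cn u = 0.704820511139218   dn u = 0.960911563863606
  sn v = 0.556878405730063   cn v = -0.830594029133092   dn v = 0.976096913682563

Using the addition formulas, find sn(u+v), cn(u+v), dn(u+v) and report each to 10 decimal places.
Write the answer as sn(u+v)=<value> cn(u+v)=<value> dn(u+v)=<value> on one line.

m = k² = 0.152314575625
D = 1 − m·sn²u·sn²v = 0.9762301162434765
sn(u+v) = (sn u·cn v·dn v + sn v·cn u·dn u)/D = -0.1979704010449483/0.9762301162434765 = -0.2027907127130398
cn(u+v) = (cn u·cn v − sn u·sn v·dn u·dn v)/D = -0.9559461073569232/0.9762301162434765 = -0.9792221029150319
dn(u+v) = (dn u·dn v − m·sn u·sn v·cn u·cn v)/D = 0.9731678603468205/0.9762301162434765 = 0.9968631823115234

sn(u+v)=-0.2027907127 cn(u+v)=-0.9792221029 dn(u+v)=0.9968631823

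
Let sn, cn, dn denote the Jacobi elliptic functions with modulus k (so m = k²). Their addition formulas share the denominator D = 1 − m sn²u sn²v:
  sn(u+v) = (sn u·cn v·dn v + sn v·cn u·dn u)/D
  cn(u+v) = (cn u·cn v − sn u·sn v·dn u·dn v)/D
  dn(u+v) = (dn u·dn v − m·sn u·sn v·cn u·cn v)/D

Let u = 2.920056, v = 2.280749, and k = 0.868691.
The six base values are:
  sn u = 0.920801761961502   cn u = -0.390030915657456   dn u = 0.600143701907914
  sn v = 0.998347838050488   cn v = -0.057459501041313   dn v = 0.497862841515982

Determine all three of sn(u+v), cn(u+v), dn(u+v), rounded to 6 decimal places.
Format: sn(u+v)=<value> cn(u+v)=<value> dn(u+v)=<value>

sn(u+v)=-0.717748 cn(u+v)=-0.696303 dn(u+v)=0.781823

m = k² = 0.754624053481
D = 1 − m·sn²u·sn²v = 0.3622849138634296
sn(u+v) = (sn u·cn v·dn v + sn v·cn u·dn u)/D = -0.2600291988261191/0.3622849138634296 = -0.7177477970394932
cn(u+v) = (cn u·cn v − sn u·sn v·dn u·dn v)/D = -0.2522601327417379/0.3622849138634296 = -0.696303166619939
dn(u+v) = (dn u·dn v − m·sn u·sn v·cn u·cn v)/D = 0.2832425010540512/0.3622849138634296 = 0.7818225109997955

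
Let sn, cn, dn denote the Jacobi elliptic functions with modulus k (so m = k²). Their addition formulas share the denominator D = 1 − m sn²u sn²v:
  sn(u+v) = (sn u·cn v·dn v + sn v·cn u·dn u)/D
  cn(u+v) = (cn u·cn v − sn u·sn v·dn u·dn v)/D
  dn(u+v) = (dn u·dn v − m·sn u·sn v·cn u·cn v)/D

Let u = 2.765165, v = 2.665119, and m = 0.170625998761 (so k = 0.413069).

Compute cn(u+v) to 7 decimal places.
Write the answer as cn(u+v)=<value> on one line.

sn u = 0.4978916463197817, cn u = -0.8672392452633687, dn u = 0.9786227474380135
sn v = 0.5799698799248614, cn v = -0.8146379185748364, dn v = 0.970879691523503
m = k² = 0.170625998761
D = 1 − m·sn²u·sn²v = 0.985772592685333
cn(u+v) = (cn u·cn v − sn u·sn v·dn u·dn v)/D = 0.4321258420887663/0.985772592685333 = 0.4383626054277049

cn(u+v)=0.4383626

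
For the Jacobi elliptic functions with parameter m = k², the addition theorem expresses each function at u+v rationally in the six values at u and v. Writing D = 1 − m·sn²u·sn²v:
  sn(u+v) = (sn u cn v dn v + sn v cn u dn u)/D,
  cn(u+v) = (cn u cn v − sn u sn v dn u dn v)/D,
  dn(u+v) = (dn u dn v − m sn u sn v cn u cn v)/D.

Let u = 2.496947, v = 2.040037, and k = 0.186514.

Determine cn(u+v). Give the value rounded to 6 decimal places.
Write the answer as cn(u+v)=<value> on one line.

sn u = 0.6216956326852875, cn u = -0.78325892289845, dn u = 0.9932544749796426
sn v = 0.9013876305447141, cn v = -0.4330130939140133, dn v = 0.9857662961631074
m = k² = 0.034787472196
D = 1 − m·sn²u·sn²v = 0.9890754968692837
cn(u+v) = (cn u·cn v − sn u·sn v·dn u·dn v)/D = -0.2095246648790567/0.9890754968692837 = -0.2118388996009549

cn(u+v)=-0.211839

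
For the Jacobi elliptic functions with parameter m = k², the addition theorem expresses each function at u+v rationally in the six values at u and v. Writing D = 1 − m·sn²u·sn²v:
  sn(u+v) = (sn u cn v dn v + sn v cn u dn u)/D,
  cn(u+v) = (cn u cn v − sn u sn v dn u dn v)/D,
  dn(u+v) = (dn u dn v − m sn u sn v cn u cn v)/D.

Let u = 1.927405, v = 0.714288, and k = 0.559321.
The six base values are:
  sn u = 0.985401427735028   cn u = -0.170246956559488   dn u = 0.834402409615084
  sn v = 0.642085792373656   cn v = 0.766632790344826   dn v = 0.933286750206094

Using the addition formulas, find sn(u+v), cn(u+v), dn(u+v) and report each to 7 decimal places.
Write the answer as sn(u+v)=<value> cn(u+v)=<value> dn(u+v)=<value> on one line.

sn(u+v)=0.7017128 cn(u+v)=-0.7124599 dn(u+v)=0.9197594

m = k² = 0.312839981041
D = 1 − m·sn²u·sn²v = 0.8747623972930429
sn(u+v) = (sn u·cn v·dn v + sn v·cn u·dn u)/D = 0.6138319615047796/0.8747623972930429 = 0.7017127889862276
cn(u+v) = (cn u·cn v − sn u·sn v·dn u·dn v)/D = -0.6232331624304552/0.8747623972930429 = -0.7124599369600862
dn(u+v) = (dn u·dn v − m·sn u·sn v·cn u·cn v)/D = 0.8045709268422252/0.8747623972930429 = 0.9197593876142532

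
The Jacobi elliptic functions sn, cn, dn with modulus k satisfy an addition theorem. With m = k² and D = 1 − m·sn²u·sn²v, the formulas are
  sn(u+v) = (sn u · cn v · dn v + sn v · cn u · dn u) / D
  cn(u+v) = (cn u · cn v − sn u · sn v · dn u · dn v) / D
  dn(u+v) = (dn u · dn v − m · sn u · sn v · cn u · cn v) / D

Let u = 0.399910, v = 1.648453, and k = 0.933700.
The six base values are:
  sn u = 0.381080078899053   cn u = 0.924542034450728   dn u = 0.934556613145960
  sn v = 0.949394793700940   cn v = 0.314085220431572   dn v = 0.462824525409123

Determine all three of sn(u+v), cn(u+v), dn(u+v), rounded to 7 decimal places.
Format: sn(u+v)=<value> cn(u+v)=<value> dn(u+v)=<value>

m = k² = 0.87179569
D = 1 − m·sn²u·sn²v = 0.8858854814935847
sn(u+v) = (sn u·cn v·dn v + sn v·cn u·dn u)/D = 0.8757083257399851/0.8858854814935847 = 0.9885118833458686
cn(u+v) = (cn u·cn v − sn u·sn v·dn u·dn v)/D = 0.1338955359629013/0.8858854814935847 = 0.1511431655219772
dn(u+v) = (dn u·dn v − m·sn u·sn v·cn u·cn v)/D = 0.3409448957532697/0.8858854814935847 = 0.3848633969917236

sn(u+v)=0.9885119 cn(u+v)=0.1511432 dn(u+v)=0.3848634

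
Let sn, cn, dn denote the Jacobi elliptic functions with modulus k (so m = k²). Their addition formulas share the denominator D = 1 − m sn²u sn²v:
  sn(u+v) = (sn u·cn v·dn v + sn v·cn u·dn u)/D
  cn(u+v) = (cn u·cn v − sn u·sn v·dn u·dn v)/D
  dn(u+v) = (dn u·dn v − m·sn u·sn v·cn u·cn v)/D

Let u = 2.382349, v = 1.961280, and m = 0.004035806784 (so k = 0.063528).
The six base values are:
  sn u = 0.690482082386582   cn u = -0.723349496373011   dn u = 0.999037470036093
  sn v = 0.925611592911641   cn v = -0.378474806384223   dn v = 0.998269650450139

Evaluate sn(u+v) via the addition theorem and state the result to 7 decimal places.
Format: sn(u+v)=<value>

sn(u+v)=-0.9313094

m = k² = 0.004035806784
D = 1 − m·sn²u·sn²v = 0.9983514855304338
sn(u+v) = (sn u·cn v·dn v + sn v·cn u·dn u)/D = -0.9297741066733355/0.9983514855304338 = -0.9313093836679548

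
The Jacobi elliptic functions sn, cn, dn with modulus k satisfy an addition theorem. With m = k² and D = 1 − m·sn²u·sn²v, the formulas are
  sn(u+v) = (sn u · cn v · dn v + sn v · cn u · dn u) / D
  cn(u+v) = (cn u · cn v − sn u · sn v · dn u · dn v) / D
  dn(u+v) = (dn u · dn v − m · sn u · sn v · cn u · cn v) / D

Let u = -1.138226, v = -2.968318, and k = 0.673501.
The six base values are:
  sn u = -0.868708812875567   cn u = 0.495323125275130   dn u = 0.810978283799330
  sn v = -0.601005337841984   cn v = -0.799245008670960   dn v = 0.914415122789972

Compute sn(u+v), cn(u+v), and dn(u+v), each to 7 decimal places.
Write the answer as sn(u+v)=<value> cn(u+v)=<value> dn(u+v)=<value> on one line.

m = k² = 0.453603597001
D = 1 − m·sn²u·sn²v = 0.8763535639365373
sn(u+v) = (sn u·cn v·dn v + sn v·cn u·dn u)/D = 0.393467026037644/0.8763535639365373 = 0.4489820572763
cn(u+v) = (cn u·cn v − sn u·sn v·dn u·dn v)/D = -0.7830576405638109/0.8763535639365373 = -0.8935407725694118
dn(u+v) = (dn u·dn v − m·sn u·sn v·cn u·cn v)/D = 0.8353264859965173/0.8763535639365373 = 0.9531843314977481

sn(u+v)=0.4489821 cn(u+v)=-0.8935408 dn(u+v)=0.9531843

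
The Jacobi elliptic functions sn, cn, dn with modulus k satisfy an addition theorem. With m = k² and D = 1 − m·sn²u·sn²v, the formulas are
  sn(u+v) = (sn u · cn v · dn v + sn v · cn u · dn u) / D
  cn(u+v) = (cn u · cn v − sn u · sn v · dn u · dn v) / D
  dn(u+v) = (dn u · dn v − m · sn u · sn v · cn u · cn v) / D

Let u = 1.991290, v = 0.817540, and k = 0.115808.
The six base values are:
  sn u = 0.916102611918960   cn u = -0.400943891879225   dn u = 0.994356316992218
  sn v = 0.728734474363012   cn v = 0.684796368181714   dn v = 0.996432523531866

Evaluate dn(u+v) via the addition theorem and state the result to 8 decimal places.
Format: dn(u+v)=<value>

dn(u+v)=0.99924002

m = k² = 0.013411492864
D = 1 − m·sn²u·sn²v = 0.9940227145542297
dn(u+v) = (dn u·dn v − m·sn u·sn v·cn u·cn v)/D = 0.9932672783534032/0.9940227145542297 = 0.9992400211888867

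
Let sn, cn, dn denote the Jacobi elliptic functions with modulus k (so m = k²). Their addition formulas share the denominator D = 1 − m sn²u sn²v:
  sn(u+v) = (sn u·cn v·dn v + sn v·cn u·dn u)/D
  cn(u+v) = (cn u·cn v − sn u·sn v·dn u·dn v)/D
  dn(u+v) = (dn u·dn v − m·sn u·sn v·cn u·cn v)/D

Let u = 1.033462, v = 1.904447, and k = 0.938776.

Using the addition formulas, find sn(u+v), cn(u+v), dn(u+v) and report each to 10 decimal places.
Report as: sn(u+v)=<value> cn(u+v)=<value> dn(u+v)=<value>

sn u = 0.785978348273722, cn u = 0.6182540222634315, dn u = 0.6749564041800272
sn v = 0.9769684034813172, cn v = 0.2133840167378197, dn v = 0.3985318576611336
m = k² = 0.881300378176
D = 1 − m·sn²u·sn²v = 0.480355711832065
sn(u+v) = (sn u·cn v·dn v + sn v·cn u·dn u)/D = 0.4745234099114393/0.480355711832065 = 0.987858368752645
cn(u+v) = (cn u·cn v − sn u·sn v·dn u·dn v)/D = -0.07462669318487834/0.480355711832065 = -0.1553571475193955
dn(u+v) = (dn u·dn v − m·sn u·sn v·cn u·cn v)/D = 0.1797137444961978/0.480355711832065 = 0.3741263819072203

sn(u+v)=0.9878583688 cn(u+v)=-0.1553571475 dn(u+v)=0.3741263819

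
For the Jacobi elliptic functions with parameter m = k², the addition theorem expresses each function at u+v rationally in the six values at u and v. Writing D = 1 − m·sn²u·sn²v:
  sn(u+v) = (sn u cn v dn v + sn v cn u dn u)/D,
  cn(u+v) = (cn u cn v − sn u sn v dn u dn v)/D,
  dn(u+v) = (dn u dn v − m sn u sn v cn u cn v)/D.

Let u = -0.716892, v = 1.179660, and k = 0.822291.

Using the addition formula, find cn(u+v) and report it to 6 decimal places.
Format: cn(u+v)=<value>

cn(u+v)=0.899518

sn u = -0.6286596129745754, cn u = 0.7776805841826431, dn u = 0.8560209436115527
sn v = 0.8625744723040703, cn v = 0.5059301134834283, dn v = 0.704919592490327
m = k² = 0.676162488681
D = 1 − m·sn²u·sn²v = 0.8011729825573129
cn(u+v) = (cn u·cn v − sn u·sn v·dn u·dn v)/D = 0.7206692335744484/0.8011729825573129 = 0.899517643835293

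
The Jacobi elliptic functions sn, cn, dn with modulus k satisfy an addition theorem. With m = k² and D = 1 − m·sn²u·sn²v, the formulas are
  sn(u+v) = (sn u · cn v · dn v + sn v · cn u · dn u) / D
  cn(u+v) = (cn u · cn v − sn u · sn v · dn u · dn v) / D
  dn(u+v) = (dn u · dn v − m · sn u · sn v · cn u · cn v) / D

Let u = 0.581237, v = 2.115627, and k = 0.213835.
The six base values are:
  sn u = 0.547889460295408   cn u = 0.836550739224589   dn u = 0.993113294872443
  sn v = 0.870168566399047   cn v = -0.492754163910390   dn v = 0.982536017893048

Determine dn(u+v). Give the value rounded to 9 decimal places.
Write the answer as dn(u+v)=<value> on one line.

m = k² = 0.045725407225
D = 1 − m·sn²u·sn²v = 0.9896067767558635
dn(u+v) = (dn u·dn v − m·sn u·sn v·cn u·cn v)/D = 0.9847557909363568/0.9896067767558635 = 0.9950980672996104

dn(u+v)=0.995098067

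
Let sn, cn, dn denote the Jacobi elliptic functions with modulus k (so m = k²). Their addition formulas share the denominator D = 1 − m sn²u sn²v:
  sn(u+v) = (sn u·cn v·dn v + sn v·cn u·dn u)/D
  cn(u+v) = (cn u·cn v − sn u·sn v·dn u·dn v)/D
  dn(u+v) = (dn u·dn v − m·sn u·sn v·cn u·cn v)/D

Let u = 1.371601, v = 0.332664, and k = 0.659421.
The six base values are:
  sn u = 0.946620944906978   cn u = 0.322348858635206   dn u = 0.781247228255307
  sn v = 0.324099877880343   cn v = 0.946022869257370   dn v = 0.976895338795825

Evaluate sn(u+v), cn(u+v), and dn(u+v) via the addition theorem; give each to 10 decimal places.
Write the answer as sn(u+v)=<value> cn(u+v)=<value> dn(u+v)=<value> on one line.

sn(u+v)=0.9972714092 cn(u+v)=0.0738223299 dn(u+v)=0.7533483169

m = k² = 0.434836055241
D = 1 − m·sn²u·sn²v = 0.95907058843858
sn(u+v) = (sn u·cn v·dn v + sn v·cn u·dn u)/D = 0.956453677252921/0.95907058843858 = 0.9972714091984413
cn(u+v) = (cn u·cn v − sn u·sn v·dn u·dn v)/D = 0.0708008253997742/0.95907058843858 = 0.07382232992364187
dn(u+v) = (dn u·dn v − m·sn u·sn v·cn u·cn v)/D = 0.7225142136261778/0.95907058843858 = 0.753348316939289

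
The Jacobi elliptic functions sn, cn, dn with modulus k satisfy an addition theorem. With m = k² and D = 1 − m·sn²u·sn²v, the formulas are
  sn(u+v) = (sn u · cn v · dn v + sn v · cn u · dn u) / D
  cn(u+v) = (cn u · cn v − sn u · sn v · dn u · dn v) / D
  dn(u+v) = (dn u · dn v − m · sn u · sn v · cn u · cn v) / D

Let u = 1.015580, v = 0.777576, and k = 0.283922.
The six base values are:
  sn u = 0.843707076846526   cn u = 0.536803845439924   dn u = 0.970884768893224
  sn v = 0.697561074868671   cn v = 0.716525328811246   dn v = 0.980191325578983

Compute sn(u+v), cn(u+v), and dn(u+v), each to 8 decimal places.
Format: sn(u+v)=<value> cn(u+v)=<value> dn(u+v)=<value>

sn(u+v)=0.98357697 cn(u+v)=-0.18048917 dn(u+v)=0.96021577

m = k² = 0.080611702084
D = 1 − m·sn²u·sn²v = 0.9720780367331723
sn(u+v) = (sn u·cn v·dn v + sn v·cn u·dn u)/D = 0.9561135725061726/0.9720780367331723 = 0.983576972605357
cn(u+v) = (cn u·cn v − sn u·sn v·dn u·dn v)/D = -0.1754495539136602/0.9720780367331723 = -0.1804891657703606
dn(u+v) = (dn u·dn v − m·sn u·sn v·cn u·cn v)/D = 0.9334046641309173/0.9720780367331723 = 0.9602157736921789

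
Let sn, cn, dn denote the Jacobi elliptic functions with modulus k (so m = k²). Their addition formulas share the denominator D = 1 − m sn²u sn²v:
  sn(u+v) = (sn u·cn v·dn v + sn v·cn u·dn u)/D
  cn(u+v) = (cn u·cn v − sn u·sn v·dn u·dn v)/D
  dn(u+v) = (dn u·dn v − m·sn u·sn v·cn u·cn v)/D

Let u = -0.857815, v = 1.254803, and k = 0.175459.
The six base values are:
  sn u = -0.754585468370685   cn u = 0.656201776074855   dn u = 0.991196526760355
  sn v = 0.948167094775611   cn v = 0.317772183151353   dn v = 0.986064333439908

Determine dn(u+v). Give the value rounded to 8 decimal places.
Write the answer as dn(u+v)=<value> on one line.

dn(u+v)=0.99769964

m = k² = 0.030785860681
D = 1 − m·sn²u·sn²v = 0.9842406633340543
dn(u+v) = (dn u·dn v − m·sn u·sn v·cn u·cn v)/D = 0.981976557806133/0.9842406633340543 = 0.9976996423616031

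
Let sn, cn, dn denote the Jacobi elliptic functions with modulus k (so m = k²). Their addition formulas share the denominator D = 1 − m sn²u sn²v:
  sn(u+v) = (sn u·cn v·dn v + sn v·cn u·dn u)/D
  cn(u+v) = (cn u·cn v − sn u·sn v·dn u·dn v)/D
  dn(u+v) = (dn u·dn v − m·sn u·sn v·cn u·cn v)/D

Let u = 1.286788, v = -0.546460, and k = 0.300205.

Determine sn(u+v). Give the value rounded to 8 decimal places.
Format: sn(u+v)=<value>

sn(u+v)=0.67049455

sn u = 0.9532564646236146, cn u = 0.3021623945054834, dn u = 0.9581781578133701
sn v = -0.5176940846293583, cn v = 0.8555657980189313, dn v = 0.9878493705936403
m = k² = 0.090123042025
D = 1 − m·sn²u·sn²v = 0.9780516556093985
sn(u+v) = (sn u·cn v·dn v + sn v·cn u·dn u)/D = 0.6557783046572084/0.9780516556093985 = 0.6704945499515667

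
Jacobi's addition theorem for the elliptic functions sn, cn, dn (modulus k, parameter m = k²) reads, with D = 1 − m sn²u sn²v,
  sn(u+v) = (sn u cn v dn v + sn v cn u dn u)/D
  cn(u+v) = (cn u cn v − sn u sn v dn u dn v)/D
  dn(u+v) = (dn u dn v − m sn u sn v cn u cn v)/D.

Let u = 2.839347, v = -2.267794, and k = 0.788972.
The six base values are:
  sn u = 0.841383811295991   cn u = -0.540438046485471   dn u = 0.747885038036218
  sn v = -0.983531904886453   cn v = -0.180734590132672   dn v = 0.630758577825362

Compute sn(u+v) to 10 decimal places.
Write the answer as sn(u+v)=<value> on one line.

m = k² = 0.622476816784
D = 1 − m·sn²u·sn²v = 0.5737264458603075
sn(u+v) = (sn u·cn v·dn v + sn v·cn u·dn u)/D = 0.3016116987277956/0.5737264458603075 = 0.5257064597667734

sn(u+v)=0.5257064598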